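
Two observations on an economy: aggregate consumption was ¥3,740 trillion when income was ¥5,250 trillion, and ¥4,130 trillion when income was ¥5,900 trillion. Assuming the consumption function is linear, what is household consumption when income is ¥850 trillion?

MPC = (4130 − 3740)/(5900 − 5250) = 390/650 = 0.6
a = 3740 − 0.6(5250) = 3740 − 3150 = 590
C = 590 + 0.6(850) = 590 + 510 = 1100

C = 1100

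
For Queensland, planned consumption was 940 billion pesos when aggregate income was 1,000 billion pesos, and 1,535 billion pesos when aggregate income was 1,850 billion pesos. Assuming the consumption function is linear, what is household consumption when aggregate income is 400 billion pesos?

MPC = (1535 − 940)/(1850 − 1000) = 595/850 = 0.7
a = 940 − 0.7(1000) = 940 − 700 = 240
C = 240 + 0.7(400) = 240 + 280 = 520

C = 520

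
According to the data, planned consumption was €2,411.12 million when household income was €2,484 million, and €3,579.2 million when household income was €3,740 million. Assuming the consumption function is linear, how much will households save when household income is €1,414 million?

MPC = (3579.2 − 2411.12)/(3740 − 2484) = 1168.08/1256 = 0.93
a = 2411.12 − 0.93(2484) = 2411.12 − 2310.12 = 101
C = 101 + 0.93(1414) = 1416.02
S = 1414 − 1416.02 = -2.02

S = -2.02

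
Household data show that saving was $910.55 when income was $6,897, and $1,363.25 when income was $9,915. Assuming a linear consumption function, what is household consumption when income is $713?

C = 730.05

MPS = ΔS/ΔY = (1363.25 − 910.55)/(9915 − 6897) = 452.7/3018 = 0.15
MPC = 1 − MPS = 0.85
Autonomous saving = 910.55 − 0.15(6897) = -124, so a = 124
C = 124 + 0.85(713) = 124 + 606.05 = 730.05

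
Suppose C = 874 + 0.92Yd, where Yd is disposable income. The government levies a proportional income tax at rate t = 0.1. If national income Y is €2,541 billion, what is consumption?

Yd = (1 − 0.1)(2541) = 0.9(2541) = 2286.9
C = 874 + 0.92(2286.9) = 874 + 2103.948 = 2977.948

C = 2977.948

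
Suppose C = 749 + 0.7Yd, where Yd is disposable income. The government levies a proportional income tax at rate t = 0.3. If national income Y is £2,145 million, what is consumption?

Yd = (1 − 0.3)(2145) = 0.7(2145) = 1501.5
C = 749 + 0.7(1501.5) = 749 + 1051.05 = 1800.05

C = 1800.05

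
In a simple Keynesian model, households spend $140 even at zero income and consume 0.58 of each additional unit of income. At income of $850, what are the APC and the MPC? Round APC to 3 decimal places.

APC = 0.745; MPC = 0.58

MPC = 0.58 (the slope of the consumption function)
C = 140 + 0.58(850) = 633, so APC = 633/850 = 0.745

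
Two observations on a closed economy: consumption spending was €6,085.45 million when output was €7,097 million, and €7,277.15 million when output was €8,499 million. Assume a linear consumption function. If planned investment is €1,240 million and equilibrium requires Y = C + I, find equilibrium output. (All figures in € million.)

MPC = (7277.15 − 6085.45)/(8499 − 7097) = 1191.7/1402 = 0.85
a = 6085.45 − 0.85(7097) = 53
Equilibrium: Y = 53 + 0.85Y + 1240
0.15Y = 1293, so Y = 1293/0.15 = 8620

Y = 8620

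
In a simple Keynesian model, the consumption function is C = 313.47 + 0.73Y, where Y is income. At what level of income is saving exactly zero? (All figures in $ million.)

At break-even, C = Y: 313.47 + 0.73Y = Y
0.27Y = 313.47, so Y = 313.47/0.27 = 1161

Y = 1161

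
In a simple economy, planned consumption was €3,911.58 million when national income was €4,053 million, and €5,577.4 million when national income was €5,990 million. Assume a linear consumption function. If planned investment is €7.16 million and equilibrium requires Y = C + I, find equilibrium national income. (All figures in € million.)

MPC = (5577.4 − 3911.58)/(5990 − 4053) = 1665.82/1937 = 0.86
a = 3911.58 − 0.86(4053) = 426
Equilibrium: Y = 426 + 0.86Y + 7.16
0.14Y = 433.16, so Y = 433.16/0.14 = 3094

Y = 3094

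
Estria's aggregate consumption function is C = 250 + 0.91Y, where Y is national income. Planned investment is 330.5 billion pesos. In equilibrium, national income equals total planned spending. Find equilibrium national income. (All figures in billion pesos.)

Y = 6450

Y = C + I = 250 + 0.91Y + 330.5
Y − 0.91Y = 580.5
0.09Y = 580.5, so Y = 580.5/0.09 = 6450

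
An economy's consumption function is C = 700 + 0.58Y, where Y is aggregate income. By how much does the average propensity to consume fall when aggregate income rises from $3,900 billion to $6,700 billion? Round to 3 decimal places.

At Y = 3900: C = 700 + 0.58(3900) = 2962, APC = 2962/3900 = 0.7595
At Y = 6700: C = 4586, APC = 4586/6700 = 0.6845
Fall in APC = 0.7595 − 0.6845 = 0.075

ΔAPC = 0.075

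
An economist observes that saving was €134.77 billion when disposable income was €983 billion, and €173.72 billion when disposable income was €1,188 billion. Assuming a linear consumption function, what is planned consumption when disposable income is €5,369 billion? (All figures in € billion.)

C = 4400.89

MPS = ΔS/ΔY = (173.72 − 134.77)/(1188 − 983) = 38.95/205 = 0.19
MPC = 1 − MPS = 0.81
Autonomous saving = 134.77 − 0.19(983) = -52, so a = 52
C = 52 + 0.81(5369) = 52 + 4348.89 = 4400.89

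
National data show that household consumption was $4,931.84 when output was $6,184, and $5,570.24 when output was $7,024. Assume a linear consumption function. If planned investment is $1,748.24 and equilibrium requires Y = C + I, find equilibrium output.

Y = 8251

MPC = (5570.24 − 4931.84)/(7024 − 6184) = 638.4/840 = 0.76
a = 4931.84 − 0.76(6184) = 232
Equilibrium: Y = 232 + 0.76Y + 1748.24
0.24Y = 1980.24, so Y = 1980.24/0.24 = 8251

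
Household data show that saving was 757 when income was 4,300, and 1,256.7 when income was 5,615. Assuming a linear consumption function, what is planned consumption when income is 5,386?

MPS = ΔS/ΔY = (1256.7 − 757)/(5615 − 4300) = 499.7/1315 = 0.38
MPC = 1 − MPS = 0.62
Autonomous saving = 757 − 0.38(4300) = -877, so a = 877
C = 877 + 0.62(5386) = 877 + 3339.32 = 4216.32

C = 4216.32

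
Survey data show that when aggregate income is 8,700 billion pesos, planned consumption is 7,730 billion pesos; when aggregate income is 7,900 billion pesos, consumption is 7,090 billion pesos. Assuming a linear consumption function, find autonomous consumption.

MPC = ΔC/ΔY = (7730 − 7090)/(8700 − 7900) = 640/800 = 0.8
a = C − MPC·Y = 7090 − 0.8(7900) = 7090 − 6320 = 770

a = 770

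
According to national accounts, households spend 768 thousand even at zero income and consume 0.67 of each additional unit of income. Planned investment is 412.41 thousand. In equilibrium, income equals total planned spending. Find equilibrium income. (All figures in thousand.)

Y = 3577

Y = C + I = 768 + 0.67Y + 412.41
Y − 0.67Y = 1180.41
0.33Y = 1180.41, so Y = 1180.41/0.33 = 3577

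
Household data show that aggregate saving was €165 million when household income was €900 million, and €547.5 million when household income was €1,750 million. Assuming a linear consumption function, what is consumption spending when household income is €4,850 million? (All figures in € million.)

MPS = ΔS/ΔY = (547.5 − 165)/(1750 − 900) = 382.5/850 = 0.45
MPC = 1 − MPS = 0.55
Autonomous saving = 165 − 0.45(900) = -240, so a = 240
C = 240 + 0.55(4850) = 240 + 2667.5 = 2907.5

C = 2907.5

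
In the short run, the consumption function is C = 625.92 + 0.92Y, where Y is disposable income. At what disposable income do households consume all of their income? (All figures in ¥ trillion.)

At break-even, C = Y: 625.92 + 0.92Y = Y
0.08Y = 625.92, so Y = 625.92/0.08 = 7824

Y = 7824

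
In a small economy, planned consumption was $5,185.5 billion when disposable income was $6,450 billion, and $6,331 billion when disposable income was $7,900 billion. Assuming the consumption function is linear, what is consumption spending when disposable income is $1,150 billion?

MPC = (6331 − 5185.5)/(7900 − 6450) = 1145.5/1450 = 0.79
a = 5185.5 − 0.79(6450) = 5185.5 − 5095.5 = 90
C = 90 + 0.79(1150) = 90 + 908.5 = 998.5

C = 998.5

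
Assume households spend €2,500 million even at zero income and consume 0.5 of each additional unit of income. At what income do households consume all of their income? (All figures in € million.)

Y = 5000

At break-even, C = Y: 2500 + 0.5Y = Y
0.5Y = 2500, so Y = 2500/0.5 = 5000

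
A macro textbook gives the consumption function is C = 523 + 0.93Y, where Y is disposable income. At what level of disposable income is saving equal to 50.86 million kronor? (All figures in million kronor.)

Y = 8198

S = Y − C = -523 + 0.07Y
-523 + 0.07Y = 50.86, so 0.07Y = 573.86 and Y = 8198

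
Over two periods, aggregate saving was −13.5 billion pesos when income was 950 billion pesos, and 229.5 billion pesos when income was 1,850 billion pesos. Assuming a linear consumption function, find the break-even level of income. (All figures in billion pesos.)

Y = 1000

MPS = ΔS/ΔY = (229.5 − (-13.5))/(1850 − 950) = 243/900 = 0.27
MPC = 1 − MPS = 0.73
From S(950) = -13.5: −a + 0.27(950) = -13.5, so a = 256.5 − (-13.5) = 270
Break-even (S = 0): Y = a/MPS = 270/0.27 = 1000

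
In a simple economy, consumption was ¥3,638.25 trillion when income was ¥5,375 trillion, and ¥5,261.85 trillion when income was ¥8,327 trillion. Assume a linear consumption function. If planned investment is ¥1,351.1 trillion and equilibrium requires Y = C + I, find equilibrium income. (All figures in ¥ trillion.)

Y = 4518

MPC = (5261.85 − 3638.25)/(8327 − 5375) = 1623.6/2952 = 0.55
a = 3638.25 − 0.55(5375) = 682
Equilibrium: Y = 682 + 0.55Y + 1351.1
0.45Y = 2033.1, so Y = 2033.1/0.45 = 4518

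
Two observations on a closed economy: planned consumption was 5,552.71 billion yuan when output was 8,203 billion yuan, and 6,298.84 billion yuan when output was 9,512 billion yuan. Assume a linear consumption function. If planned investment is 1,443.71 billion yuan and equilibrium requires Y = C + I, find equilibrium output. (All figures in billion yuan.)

Y = 5397

MPC = (6298.84 − 5552.71)/(9512 − 8203) = 746.13/1309 = 0.57
a = 5552.71 − 0.57(8203) = 877
Equilibrium: Y = 877 + 0.57Y + 1443.71
0.43Y = 2320.71, so Y = 2320.71/0.43 = 5397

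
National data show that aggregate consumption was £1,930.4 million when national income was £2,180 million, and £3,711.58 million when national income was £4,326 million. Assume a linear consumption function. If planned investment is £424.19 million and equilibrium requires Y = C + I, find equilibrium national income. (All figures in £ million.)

MPC = (3711.58 − 1930.4)/(4326 − 2180) = 1781.18/2146 = 0.83
a = 1930.4 − 0.83(2180) = 121
Equilibrium: Y = 121 + 0.83Y + 424.19
0.17Y = 545.19, so Y = 545.19/0.17 = 3207

Y = 3207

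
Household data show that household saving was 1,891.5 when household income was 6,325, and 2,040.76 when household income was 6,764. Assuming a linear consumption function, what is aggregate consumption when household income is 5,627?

C = 3972.82

MPS = ΔS/ΔY = (2040.76 − 1891.5)/(6764 − 6325) = 149.26/439 = 0.34
MPC = 1 − MPS = 0.66
Autonomous saving = 1891.5 − 0.34(6325) = -259, so a = 259
C = 259 + 0.66(5627) = 259 + 3713.82 = 3972.82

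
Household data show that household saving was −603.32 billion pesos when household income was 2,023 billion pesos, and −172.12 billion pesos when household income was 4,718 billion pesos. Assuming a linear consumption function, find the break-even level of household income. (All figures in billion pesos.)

Y = 5793.75

MPS = ΔS/ΔY = (-172.12 − (-603.32))/(4718 − 2023) = 431.2/2695 = 0.16
MPC = 1 − MPS = 0.84
From S(2023) = -603.32: −a + 0.16(2023) = -603.32, so a = 323.68 − (-603.32) = 927
Break-even (S = 0): Y = a/MPS = 927/0.16 = 5793.75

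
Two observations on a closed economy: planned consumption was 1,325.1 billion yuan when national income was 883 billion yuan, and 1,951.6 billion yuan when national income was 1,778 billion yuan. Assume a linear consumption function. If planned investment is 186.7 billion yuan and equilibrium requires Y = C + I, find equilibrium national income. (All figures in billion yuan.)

Y = 2979

MPC = (1951.6 − 1325.1)/(1778 − 883) = 626.5/895 = 0.7
a = 1325.1 − 0.7(883) = 707
Equilibrium: Y = 707 + 0.7Y + 186.7
0.3Y = 893.7, so Y = 893.7/0.3 = 2979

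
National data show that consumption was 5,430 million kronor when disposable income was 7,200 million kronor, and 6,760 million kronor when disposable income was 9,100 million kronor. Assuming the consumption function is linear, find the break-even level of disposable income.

MPC = (6760 − 5430)/(9100 − 7200) = 1330/1900 = 0.7
a = 5430 − 0.7(7200) = 5430 − 5040 = 390
Break-even: Y = a/(1−MPC) = 390/0.3 = 1300

Y = 1300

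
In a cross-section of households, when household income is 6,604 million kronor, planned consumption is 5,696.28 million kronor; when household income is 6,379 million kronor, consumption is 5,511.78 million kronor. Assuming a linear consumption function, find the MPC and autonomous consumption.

MPC = 0.82; a = 281

MPC = ΔC/ΔY = (5696.28 − 5511.78)/(6604 − 6379) = 184.5/225 = 0.82
a = C − MPC·Y = 5511.78 − 0.82(6379) = 5511.78 − 5230.78 = 281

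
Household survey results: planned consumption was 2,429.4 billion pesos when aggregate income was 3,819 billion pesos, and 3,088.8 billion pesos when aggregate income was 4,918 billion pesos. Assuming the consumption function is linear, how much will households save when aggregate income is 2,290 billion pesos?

S = 778

MPC = (3088.8 − 2429.4)/(4918 − 3819) = 659.4/1099 = 0.6
a = 2429.4 − 0.6(3819) = 2429.4 − 2291.4 = 138
C = 138 + 0.6(2290) = 1512
S = 2290 − 1512 = 778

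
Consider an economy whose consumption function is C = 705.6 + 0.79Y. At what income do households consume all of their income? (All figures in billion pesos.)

Y = 3360

At break-even, C = Y: 705.6 + 0.79Y = Y
0.21Y = 705.6, so Y = 705.6/0.21 = 3360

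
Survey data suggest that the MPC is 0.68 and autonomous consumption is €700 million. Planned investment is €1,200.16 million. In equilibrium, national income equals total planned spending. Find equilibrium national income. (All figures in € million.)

Y = 5938

Y = C + I = 700 + 0.68Y + 1200.16
Y − 0.68Y = 1900.16
0.32Y = 1900.16, so Y = 1900.16/0.32 = 5938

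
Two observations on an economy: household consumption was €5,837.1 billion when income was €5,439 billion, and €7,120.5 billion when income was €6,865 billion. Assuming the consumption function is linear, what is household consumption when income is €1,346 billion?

C = 2153.4

MPC = (7120.5 − 5837.1)/(6865 − 5439) = 1283.4/1426 = 0.9
a = 5837.1 − 0.9(5439) = 5837.1 − 4895.1 = 942
C = 942 + 0.9(1346) = 942 + 1211.4 = 2153.4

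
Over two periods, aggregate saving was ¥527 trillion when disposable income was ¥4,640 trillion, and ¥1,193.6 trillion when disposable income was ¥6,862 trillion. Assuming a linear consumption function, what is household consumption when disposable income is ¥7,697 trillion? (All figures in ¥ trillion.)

C = 6252.9

MPS = ΔS/ΔY = (1193.6 − 527)/(6862 − 4640) = 666.6/2222 = 0.3
MPC = 1 − MPS = 0.7
Autonomous saving = 527 − 0.3(4640) = -865, so a = 865
C = 865 + 0.7(7697) = 865 + 5387.9 = 6252.9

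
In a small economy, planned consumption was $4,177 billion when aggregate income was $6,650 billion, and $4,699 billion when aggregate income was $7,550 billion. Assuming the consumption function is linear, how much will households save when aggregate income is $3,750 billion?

S = 1255

MPC = (4699 − 4177)/(7550 − 6650) = 522/900 = 0.58
a = 4177 − 0.58(6650) = 4177 − 3857 = 320
C = 320 + 0.58(3750) = 2495
S = 3750 − 2495 = 1255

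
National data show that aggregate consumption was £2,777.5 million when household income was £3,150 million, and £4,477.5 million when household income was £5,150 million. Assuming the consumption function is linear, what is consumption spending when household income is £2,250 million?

C = 2012.5

MPC = (4477.5 − 2777.5)/(5150 − 3150) = 1700/2000 = 0.85
a = 2777.5 − 0.85(3150) = 2777.5 − 2677.5 = 100
C = 100 + 0.85(2250) = 100 + 1912.5 = 2012.5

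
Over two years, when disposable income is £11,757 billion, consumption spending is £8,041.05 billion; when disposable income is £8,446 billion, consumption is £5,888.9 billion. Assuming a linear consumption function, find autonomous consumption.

MPC = ΔC/ΔY = (8041.05 − 5888.9)/(11757 − 8446) = 2152.15/3311 = 0.65
a = C − MPC·Y = 5888.9 − 0.65(8446) = 5888.9 − 5489.9 = 399

a = 399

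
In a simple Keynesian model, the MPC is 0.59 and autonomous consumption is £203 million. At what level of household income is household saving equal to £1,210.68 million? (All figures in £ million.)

Y = 3448

S = Y − C = -203 + 0.41Y
-203 + 0.41Y = 1210.68, so 0.41Y = 1413.68 and Y = 3448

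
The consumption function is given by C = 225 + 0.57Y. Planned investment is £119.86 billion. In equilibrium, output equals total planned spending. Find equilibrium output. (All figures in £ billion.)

Y = 802

Y = C + I = 225 + 0.57Y + 119.86
Y − 0.57Y = 344.86
0.43Y = 344.86, so Y = 344.86/0.43 = 802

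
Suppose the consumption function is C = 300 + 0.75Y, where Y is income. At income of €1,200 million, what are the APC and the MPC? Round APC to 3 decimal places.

MPC = 0.75 (the slope of the consumption function)
C = 300 + 0.75(1200) = 1200, so APC = 1200/1200 = 1.000

APC = 1.000; MPC = 0.75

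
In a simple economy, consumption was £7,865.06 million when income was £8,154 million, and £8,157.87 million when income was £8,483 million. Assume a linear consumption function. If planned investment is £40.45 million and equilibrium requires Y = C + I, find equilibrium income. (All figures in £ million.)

Y = 5895

MPC = (8157.87 − 7865.06)/(8483 − 8154) = 292.81/329 = 0.89
a = 7865.06 − 0.89(8154) = 608
Equilibrium: Y = 608 + 0.89Y + 40.45
0.11Y = 648.45, so Y = 648.45/0.11 = 5895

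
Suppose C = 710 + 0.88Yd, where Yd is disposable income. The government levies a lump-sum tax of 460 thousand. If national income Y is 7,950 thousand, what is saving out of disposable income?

Yd = Y − T = 7950 − 460 = 7490
C = 710 + 0.88(7490) = 710 + 6591.2 = 7301.2
S = Yd − C = 7490 − 7301.2 = 188.8

S = 188.8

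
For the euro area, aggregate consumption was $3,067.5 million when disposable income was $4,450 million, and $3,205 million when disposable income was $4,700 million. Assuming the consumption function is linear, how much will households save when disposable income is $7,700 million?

MPC = (3205 − 3067.5)/(4700 − 4450) = 137.5/250 = 0.55
a = 3067.5 − 0.55(4450) = 3067.5 − 2447.5 = 620
C = 620 + 0.55(7700) = 4855
S = 7700 − 4855 = 2845

S = 2845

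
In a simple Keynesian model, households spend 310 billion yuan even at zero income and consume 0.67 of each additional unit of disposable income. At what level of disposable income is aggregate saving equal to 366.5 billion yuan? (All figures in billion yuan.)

Y = 2050

S = Y − C = -310 + 0.33Y
-310 + 0.33Y = 366.5, so 0.33Y = 676.5 and Y = 2050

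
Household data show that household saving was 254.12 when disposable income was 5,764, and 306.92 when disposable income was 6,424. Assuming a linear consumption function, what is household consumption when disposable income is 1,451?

MPS = ΔS/ΔY = (306.92 − 254.12)/(6424 − 5764) = 52.8/660 = 0.08
MPC = 1 − MPS = 0.92
Autonomous saving = 254.12 − 0.08(5764) = -207, so a = 207
C = 207 + 0.92(1451) = 207 + 1334.92 = 1541.92

C = 1541.92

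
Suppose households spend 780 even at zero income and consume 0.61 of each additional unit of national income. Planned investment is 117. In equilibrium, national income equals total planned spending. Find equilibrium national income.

Y = C + I = 780 + 0.61Y + 117
Y − 0.61Y = 897
0.39Y = 897, so Y = 897/0.39 = 2300

Y = 2300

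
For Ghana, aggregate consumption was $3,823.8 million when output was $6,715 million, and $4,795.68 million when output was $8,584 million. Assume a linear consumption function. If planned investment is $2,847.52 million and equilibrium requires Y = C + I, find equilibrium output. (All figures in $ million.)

Y = 6624

MPC = (4795.68 − 3823.8)/(8584 − 6715) = 971.88/1869 = 0.52
a = 3823.8 − 0.52(6715) = 332
Equilibrium: Y = 332 + 0.52Y + 2847.52
0.48Y = 3179.52, so Y = 3179.52/0.48 = 6624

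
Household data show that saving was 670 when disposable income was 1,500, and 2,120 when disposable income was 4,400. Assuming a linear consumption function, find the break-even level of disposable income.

Y = 160

MPS = ΔS/ΔY = (2120 − 670)/(4400 − 1500) = 1450/2900 = 0.5
MPC = 1 − MPS = 0.5
From S(1500) = 670: −a + 0.5(1500) = 670, so a = 750 − 670 = 80
Break-even (S = 0): Y = a/MPS = 80/0.5 = 160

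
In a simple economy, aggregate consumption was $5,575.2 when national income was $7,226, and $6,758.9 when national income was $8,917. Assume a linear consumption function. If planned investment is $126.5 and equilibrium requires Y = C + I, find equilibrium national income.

Y = 2145

MPC = (6758.9 − 5575.2)/(8917 − 7226) = 1183.7/1691 = 0.7
a = 5575.2 − 0.7(7226) = 517
Equilibrium: Y = 517 + 0.7Y + 126.5
0.3Y = 643.5, so Y = 643.5/0.3 = 2145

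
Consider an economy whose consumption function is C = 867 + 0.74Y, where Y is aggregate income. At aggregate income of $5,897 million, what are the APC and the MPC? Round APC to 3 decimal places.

MPC = 0.74 (the slope of the consumption function)
C = 867 + 0.74(5897) = 5230.78, so APC = 5230.78/5897 = 0.887

APC = 0.887; MPC = 0.74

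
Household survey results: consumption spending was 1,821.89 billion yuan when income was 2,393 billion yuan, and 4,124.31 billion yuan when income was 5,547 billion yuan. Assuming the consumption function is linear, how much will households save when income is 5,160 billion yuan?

MPC = (4124.31 − 1821.89)/(5547 − 2393) = 2302.42/3154 = 0.73
a = 1821.89 − 0.73(2393) = 1821.89 − 1746.89 = 75
C = 75 + 0.73(5160) = 3841.8
S = 5160 − 3841.8 = 1318.2

S = 1318.2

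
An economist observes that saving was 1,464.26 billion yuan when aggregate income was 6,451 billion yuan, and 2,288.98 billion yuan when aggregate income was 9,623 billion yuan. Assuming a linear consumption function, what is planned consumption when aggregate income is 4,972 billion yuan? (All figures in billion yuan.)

C = 3892.28

MPS = ΔS/ΔY = (2288.98 − 1464.26)/(9623 − 6451) = 824.72/3172 = 0.26
MPC = 1 − MPS = 0.74
Autonomous saving = 1464.26 − 0.26(6451) = -213, so a = 213
C = 213 + 0.74(4972) = 213 + 3679.28 = 3892.28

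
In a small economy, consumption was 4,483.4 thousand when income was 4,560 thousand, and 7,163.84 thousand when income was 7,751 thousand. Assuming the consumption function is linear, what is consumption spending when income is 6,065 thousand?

MPC = (7163.84 − 4483.4)/(7751 − 4560) = 2680.44/3191 = 0.84
a = 4483.4 − 0.84(4560) = 4483.4 − 3830.4 = 653
C = 653 + 0.84(6065) = 653 + 5094.6 = 5747.6

C = 5747.6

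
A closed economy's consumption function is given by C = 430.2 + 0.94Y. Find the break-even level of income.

Y = 7170

At break-even, C = Y: 430.2 + 0.94Y = Y
0.06Y = 430.2, so Y = 430.2/0.06 = 7170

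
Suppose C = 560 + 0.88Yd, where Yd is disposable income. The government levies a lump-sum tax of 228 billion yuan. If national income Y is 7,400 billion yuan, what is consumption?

C = 6871.36

Yd = Y − T = 7400 − 228 = 7172
C = 560 + 0.88(7172) = 560 + 6311.36 = 6871.36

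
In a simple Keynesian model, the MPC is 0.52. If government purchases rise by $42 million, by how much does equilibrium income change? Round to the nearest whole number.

The multiplier is 1/(1 − MPC) = 1/0.48.
ΔY = 42/0.48 = 87.50 ≈ 88

ΔY ≈ 88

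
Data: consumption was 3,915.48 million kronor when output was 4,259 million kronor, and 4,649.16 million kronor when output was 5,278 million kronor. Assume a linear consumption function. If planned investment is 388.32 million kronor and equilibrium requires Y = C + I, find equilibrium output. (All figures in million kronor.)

Y = 4419

MPC = (4649.16 − 3915.48)/(5278 − 4259) = 733.68/1019 = 0.72
a = 3915.48 − 0.72(4259) = 849
Equilibrium: Y = 849 + 0.72Y + 388.32
0.28Y = 1237.32, so Y = 1237.32/0.28 = 4419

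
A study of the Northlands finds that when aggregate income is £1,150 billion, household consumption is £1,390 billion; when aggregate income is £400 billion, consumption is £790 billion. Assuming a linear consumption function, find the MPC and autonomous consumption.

MPC = ΔC/ΔY = (1390 − 790)/(1150 − 400) = 600/750 = 0.8
a = C − MPC·Y = 790 − 0.8(400) = 790 − 320 = 470

MPC = 0.8; a = 470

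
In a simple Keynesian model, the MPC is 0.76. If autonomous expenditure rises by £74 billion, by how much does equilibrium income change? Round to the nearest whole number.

The multiplier is 1/(1 − MPC) = 1/0.24.
ΔY = 74/0.24 = 308.33 ≈ 308

ΔY ≈ 308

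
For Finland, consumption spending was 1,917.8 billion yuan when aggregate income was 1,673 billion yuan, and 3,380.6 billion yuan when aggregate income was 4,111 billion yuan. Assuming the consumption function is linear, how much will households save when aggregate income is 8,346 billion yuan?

MPC = (3380.6 − 1917.8)/(4111 − 1673) = 1462.8/2438 = 0.6
a = 1917.8 − 0.6(1673) = 1917.8 − 1003.8 = 914
C = 914 + 0.6(8346) = 5921.6
S = 8346 − 5921.6 = 2424.4

S = 2424.4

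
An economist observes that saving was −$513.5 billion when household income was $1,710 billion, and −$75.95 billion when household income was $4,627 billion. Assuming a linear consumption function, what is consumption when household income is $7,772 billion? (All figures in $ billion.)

C = 7376.2

MPS = ΔS/ΔY = (-75.95 − (-513.5))/(4627 − 1710) = 437.55/2917 = 0.15
MPC = 1 − MPS = 0.85
Autonomous saving = -513.5 − 0.15(1710) = -770, so a = 770
C = 770 + 0.85(7772) = 770 + 6606.2 = 7376.2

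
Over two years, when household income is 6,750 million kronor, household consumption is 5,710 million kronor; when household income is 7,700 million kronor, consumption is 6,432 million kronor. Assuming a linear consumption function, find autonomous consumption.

MPC = ΔC/ΔY = (6432 − 5710)/(7700 − 6750) = 722/950 = 0.76
a = C − MPC·Y = 5710 − 0.76(6750) = 5710 − 5130 = 580

a = 580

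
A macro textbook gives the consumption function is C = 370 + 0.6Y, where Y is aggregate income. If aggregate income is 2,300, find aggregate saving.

S = 550

C = 370 + 0.6(2300) = 370 + 1380 = 1750
S = Y − C = 2300 − 1750 = 550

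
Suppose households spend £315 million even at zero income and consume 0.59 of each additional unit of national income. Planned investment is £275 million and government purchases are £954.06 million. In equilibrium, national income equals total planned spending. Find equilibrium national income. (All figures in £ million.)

Y = C + I + G = 315 + 0.59Y + 275 + 954.06
Y − 0.59Y = 1544.06
0.41Y = 1544.06, so Y = 1544.06/0.41 = 3766

Y = 3766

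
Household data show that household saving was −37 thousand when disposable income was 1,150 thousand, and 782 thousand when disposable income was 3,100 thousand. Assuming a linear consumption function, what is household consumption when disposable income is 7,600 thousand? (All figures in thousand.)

MPS = ΔS/ΔY = (782 − (-37))/(3100 − 1150) = 819/1950 = 0.42
MPC = 1 − MPS = 0.58
Autonomous saving = -37 − 0.42(1150) = -520, so a = 520
C = 520 + 0.58(7600) = 520 + 4408 = 4928

C = 4928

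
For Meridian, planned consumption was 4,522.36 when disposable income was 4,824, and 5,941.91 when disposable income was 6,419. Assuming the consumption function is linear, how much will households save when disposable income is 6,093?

S = 441.23

MPC = (5941.91 − 4522.36)/(6419 − 4824) = 1419.55/1595 = 0.89
a = 4522.36 − 0.89(4824) = 4522.36 − 4293.36 = 229
C = 229 + 0.89(6093) = 5651.77
S = 6093 − 5651.77 = 441.23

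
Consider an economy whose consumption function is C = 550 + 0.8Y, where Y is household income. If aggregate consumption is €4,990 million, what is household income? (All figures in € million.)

Y = 5550

550 + 0.8Y = 4990
0.8Y = 4440, so Y = 4440/0.8 = 5550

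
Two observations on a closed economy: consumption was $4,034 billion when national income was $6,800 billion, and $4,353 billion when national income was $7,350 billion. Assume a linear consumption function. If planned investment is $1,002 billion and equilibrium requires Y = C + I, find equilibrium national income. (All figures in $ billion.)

Y = 2600

MPC = (4353 − 4034)/(7350 − 6800) = 319/550 = 0.58
a = 4034 − 0.58(6800) = 90
Equilibrium: Y = 90 + 0.58Y + 1002
0.42Y = 1092, so Y = 1092/0.42 = 2600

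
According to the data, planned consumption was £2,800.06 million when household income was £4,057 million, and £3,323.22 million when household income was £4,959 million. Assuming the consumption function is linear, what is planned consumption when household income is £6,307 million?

C = 4105.06

MPC = (3323.22 − 2800.06)/(4959 − 4057) = 523.16/902 = 0.58
a = 2800.06 − 0.58(4057) = 2800.06 − 2353.06 = 447
C = 447 + 0.58(6307) = 447 + 3658.06 = 4105.06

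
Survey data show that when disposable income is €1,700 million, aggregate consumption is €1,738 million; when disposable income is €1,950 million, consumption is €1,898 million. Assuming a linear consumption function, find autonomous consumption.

a = 650

MPC = ΔC/ΔY = (1898 − 1738)/(1950 − 1700) = 160/250 = 0.64
a = C − MPC·Y = 1738 − 0.64(1700) = 1738 − 1088 = 650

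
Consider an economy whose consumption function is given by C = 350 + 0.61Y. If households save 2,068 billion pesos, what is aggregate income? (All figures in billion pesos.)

S = Y − C = -350 + 0.39Y
-350 + 0.39Y = 2068, so 0.39Y = 2418 and Y = 6200

Y = 6200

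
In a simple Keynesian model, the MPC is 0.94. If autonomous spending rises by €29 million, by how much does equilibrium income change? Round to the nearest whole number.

ΔY ≈ 483

The multiplier is 1/(1 − MPC) = 1/0.06.
ΔY = 29/0.06 = 483.33 ≈ 483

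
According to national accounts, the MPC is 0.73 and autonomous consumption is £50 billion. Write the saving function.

S = -50 + 0.27Y

S = Y − C = Y − (50 + 0.73Y) = -50 + (1 − 0.73)Y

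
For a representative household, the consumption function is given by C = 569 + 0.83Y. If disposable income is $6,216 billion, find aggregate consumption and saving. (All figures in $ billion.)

C = 569 + 0.83(6216) = 569 + 5159.28 = 5728.28
S = Y − C = 6216 − 5728.28 = 487.72

C = 5728.28; S = 487.72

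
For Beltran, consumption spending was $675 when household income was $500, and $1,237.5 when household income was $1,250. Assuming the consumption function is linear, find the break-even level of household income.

MPC = (1237.5 − 675)/(1250 − 500) = 562.5/750 = 0.75
a = 675 − 0.75(500) = 675 − 375 = 300
Break-even: Y = a/(1−MPC) = 300/0.25 = 1200

Y = 1200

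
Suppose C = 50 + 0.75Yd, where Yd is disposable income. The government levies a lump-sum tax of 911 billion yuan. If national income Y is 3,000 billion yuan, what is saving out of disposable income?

Yd = Y − T = 3000 − 911 = 2089
C = 50 + 0.75(2089) = 50 + 1566.75 = 1616.75
S = Yd − C = 2089 − 1616.75 = 472.25

S = 472.25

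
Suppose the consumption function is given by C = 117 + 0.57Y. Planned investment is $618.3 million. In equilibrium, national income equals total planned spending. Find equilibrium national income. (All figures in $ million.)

Y = C + I = 117 + 0.57Y + 618.3
Y − 0.57Y = 735.3
0.43Y = 735.3, so Y = 735.3/0.43 = 1710

Y = 1710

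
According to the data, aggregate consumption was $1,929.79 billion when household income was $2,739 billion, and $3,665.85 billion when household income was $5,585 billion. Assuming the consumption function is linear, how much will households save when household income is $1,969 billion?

MPC = (3665.85 − 1929.79)/(5585 − 2739) = 1736.06/2846 = 0.61
a = 1929.79 − 0.61(2739) = 1929.79 − 1670.79 = 259
C = 259 + 0.61(1969) = 1460.09
S = 1969 − 1460.09 = 508.91

S = 508.91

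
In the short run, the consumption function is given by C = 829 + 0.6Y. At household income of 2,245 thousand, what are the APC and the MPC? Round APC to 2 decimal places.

APC = 0.97; MPC = 0.6

MPC = 0.6 (the slope of the consumption function)
C = 829 + 0.6(2245) = 2176, so APC = 2176/2245 = 0.97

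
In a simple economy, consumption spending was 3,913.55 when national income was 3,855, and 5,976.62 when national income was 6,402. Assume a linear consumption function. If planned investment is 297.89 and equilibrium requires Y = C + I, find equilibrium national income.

Y = 5731

MPC = (5976.62 − 3913.55)/(6402 − 3855) = 2063.07/2547 = 0.81
a = 3913.55 − 0.81(3855) = 791
Equilibrium: Y = 791 + 0.81Y + 297.89
0.19Y = 1088.89, so Y = 1088.89/0.19 = 5731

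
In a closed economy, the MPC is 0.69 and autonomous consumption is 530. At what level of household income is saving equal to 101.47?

Y = 2037

S = Y − C = -530 + 0.31Y
-530 + 0.31Y = 101.47, so 0.31Y = 631.47 and Y = 2037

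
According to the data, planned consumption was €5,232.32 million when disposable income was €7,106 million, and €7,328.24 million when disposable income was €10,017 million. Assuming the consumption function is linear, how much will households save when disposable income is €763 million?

MPC = (7328.24 − 5232.32)/(10017 − 7106) = 2095.92/2911 = 0.72
a = 5232.32 − 0.72(7106) = 5232.32 − 5116.32 = 116
C = 116 + 0.72(763) = 665.36
S = 763 − 665.36 = 97.64

S = 97.64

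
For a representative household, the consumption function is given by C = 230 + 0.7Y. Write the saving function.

S = Y − C = Y − (230 + 0.7Y) = -230 + (1 − 0.7)Y

S = -230 + 0.3Y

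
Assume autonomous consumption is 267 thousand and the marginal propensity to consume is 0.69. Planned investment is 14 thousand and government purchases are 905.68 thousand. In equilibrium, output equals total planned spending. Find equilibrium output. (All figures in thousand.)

Y = 3828

Y = C + I + G = 267 + 0.69Y + 14 + 905.68
Y − 0.69Y = 1186.68
0.31Y = 1186.68, so Y = 1186.68/0.31 = 3828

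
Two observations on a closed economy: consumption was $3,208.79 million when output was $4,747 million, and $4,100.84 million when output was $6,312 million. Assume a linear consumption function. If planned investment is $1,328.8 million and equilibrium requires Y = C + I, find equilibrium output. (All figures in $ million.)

Y = 4260

MPC = (4100.84 − 3208.79)/(6312 − 4747) = 892.05/1565 = 0.57
a = 3208.79 − 0.57(4747) = 503
Equilibrium: Y = 503 + 0.57Y + 1328.8
0.43Y = 1831.8, so Y = 1831.8/0.43 = 4260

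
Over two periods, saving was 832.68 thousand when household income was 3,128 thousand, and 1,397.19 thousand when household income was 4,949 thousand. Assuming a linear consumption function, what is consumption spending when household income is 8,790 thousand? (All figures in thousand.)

C = 6202.1

MPS = ΔS/ΔY = (1397.19 − 832.68)/(4949 − 3128) = 564.51/1821 = 0.31
MPC = 1 − MPS = 0.69
Autonomous saving = 832.68 − 0.31(3128) = -137, so a = 137
C = 137 + 0.69(8790) = 137 + 6065.1 = 6202.1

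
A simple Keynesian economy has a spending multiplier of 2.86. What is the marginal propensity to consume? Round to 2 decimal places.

MPC = 0.65

k = 1/(1 − MPC), so 1 − MPC = 1/k = 1/2.86 = 0.3497
MPC = 1 − 0.3497 = 0.65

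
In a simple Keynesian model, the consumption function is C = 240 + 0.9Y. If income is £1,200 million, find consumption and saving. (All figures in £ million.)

C = 1320; S = -120

C = 240 + 0.9(1200) = 240 + 1080 = 1320
S = Y − C = 1200 − 1320 = -120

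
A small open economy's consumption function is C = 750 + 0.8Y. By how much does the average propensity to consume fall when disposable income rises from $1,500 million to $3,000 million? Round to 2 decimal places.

At Y = 1500: C = 750 + 0.8(1500) = 1950, APC = 1950/1500 = 1.300
At Y = 3000: C = 3150, APC = 3150/3000 = 1.050
Fall in APC = 1.300 − 1.050 = 0.25

ΔAPC = 0.25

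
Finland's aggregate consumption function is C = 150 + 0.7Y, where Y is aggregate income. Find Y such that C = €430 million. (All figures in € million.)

Y = 400

150 + 0.7Y = 430
0.7Y = 280, so Y = 280/0.7 = 400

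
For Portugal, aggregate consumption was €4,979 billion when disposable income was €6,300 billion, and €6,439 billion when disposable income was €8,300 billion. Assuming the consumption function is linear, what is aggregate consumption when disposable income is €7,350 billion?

MPC = (6439 − 4979)/(8300 − 6300) = 1460/2000 = 0.73
a = 4979 − 0.73(6300) = 4979 − 4599 = 380
C = 380 + 0.73(7350) = 380 + 5365.5 = 5745.5

C = 5745.5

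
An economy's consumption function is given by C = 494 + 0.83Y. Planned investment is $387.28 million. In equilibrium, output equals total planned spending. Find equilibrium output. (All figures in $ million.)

Y = 5184

Y = C + I = 494 + 0.83Y + 387.28
Y − 0.83Y = 881.28
0.17Y = 881.28, so Y = 881.28/0.17 = 5184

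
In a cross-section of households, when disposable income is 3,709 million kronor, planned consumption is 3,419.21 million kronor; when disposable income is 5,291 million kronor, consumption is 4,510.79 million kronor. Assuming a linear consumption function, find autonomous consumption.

a = 860

MPC = ΔC/ΔY = (4510.79 − 3419.21)/(5291 − 3709) = 1091.58/1582 = 0.69
a = C − MPC·Y = 3419.21 − 0.69(3709) = 3419.21 − 2559.21 = 860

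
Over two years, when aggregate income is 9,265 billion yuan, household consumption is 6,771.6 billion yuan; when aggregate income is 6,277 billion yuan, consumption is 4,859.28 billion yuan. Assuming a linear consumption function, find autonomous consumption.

a = 842

MPC = ΔC/ΔY = (6771.6 − 4859.28)/(9265 − 6277) = 1912.32/2988 = 0.64
a = C − MPC·Y = 4859.28 − 0.64(6277) = 4859.28 − 4017.28 = 842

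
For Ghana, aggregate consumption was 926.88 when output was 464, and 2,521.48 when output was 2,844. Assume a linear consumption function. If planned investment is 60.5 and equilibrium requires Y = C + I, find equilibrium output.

Y = 2050

MPC = (2521.48 − 926.88)/(2844 − 464) = 1594.6/2380 = 0.67
a = 926.88 − 0.67(464) = 616
Equilibrium: Y = 616 + 0.67Y + 60.5
0.33Y = 676.5, so Y = 676.5/0.33 = 2050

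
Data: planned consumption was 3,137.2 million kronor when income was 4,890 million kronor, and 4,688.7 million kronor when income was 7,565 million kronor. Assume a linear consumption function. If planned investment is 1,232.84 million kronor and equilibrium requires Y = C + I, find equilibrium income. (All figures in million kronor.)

MPC = (4688.7 − 3137.2)/(7565 − 4890) = 1551.5/2675 = 0.58
a = 3137.2 − 0.58(4890) = 301
Equilibrium: Y = 301 + 0.58Y + 1232.84
0.42Y = 1533.84, so Y = 1533.84/0.42 = 3652

Y = 3652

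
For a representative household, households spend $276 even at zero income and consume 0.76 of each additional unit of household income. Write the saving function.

S = -276 + 0.24Y

S = Y − C = Y − (276 + 0.76Y) = -276 + (1 − 0.76)Y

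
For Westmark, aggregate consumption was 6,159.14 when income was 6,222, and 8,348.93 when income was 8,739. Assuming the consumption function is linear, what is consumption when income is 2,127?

MPC = (8348.93 − 6159.14)/(8739 − 6222) = 2189.79/2517 = 0.87
a = 6159.14 − 0.87(6222) = 6159.14 − 5413.14 = 746
C = 746 + 0.87(2127) = 746 + 1850.49 = 2596.49

C = 2596.49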